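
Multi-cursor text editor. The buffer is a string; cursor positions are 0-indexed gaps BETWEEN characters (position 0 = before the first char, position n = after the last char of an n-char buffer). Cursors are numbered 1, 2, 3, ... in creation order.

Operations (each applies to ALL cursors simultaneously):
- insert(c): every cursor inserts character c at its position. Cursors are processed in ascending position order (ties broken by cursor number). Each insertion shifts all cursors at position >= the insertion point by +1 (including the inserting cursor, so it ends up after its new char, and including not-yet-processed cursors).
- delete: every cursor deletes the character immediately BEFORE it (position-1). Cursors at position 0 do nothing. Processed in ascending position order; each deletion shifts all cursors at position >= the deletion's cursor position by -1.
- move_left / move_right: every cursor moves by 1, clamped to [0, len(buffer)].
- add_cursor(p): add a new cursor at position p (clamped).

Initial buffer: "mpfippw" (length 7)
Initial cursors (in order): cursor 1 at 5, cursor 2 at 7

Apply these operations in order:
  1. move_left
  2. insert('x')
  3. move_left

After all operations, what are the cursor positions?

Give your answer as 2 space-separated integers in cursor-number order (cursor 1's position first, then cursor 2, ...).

Answer: 4 7

Derivation:
After op 1 (move_left): buffer="mpfippw" (len 7), cursors c1@4 c2@6, authorship .......
After op 2 (insert('x')): buffer="mpfixppxw" (len 9), cursors c1@5 c2@8, authorship ....1..2.
After op 3 (move_left): buffer="mpfixppxw" (len 9), cursors c1@4 c2@7, authorship ....1..2.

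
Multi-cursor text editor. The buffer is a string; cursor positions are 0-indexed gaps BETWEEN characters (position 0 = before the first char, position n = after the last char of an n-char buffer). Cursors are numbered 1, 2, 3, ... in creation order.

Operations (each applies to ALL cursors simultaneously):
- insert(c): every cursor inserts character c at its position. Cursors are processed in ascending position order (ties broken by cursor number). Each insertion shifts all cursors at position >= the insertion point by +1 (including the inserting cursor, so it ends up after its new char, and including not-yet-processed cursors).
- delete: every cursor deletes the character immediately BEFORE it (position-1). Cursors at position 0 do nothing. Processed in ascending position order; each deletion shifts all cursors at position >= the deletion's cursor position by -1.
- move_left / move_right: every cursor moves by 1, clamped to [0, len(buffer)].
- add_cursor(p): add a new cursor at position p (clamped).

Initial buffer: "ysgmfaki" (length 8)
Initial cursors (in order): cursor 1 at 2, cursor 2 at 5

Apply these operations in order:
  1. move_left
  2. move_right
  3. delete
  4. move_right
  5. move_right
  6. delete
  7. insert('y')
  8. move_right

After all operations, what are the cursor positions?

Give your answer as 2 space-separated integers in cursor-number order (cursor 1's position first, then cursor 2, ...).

Answer: 4 6

Derivation:
After op 1 (move_left): buffer="ysgmfaki" (len 8), cursors c1@1 c2@4, authorship ........
After op 2 (move_right): buffer="ysgmfaki" (len 8), cursors c1@2 c2@5, authorship ........
After op 3 (delete): buffer="ygmaki" (len 6), cursors c1@1 c2@3, authorship ......
After op 4 (move_right): buffer="ygmaki" (len 6), cursors c1@2 c2@4, authorship ......
After op 5 (move_right): buffer="ygmaki" (len 6), cursors c1@3 c2@5, authorship ......
After op 6 (delete): buffer="ygai" (len 4), cursors c1@2 c2@3, authorship ....
After op 7 (insert('y')): buffer="ygyayi" (len 6), cursors c1@3 c2@5, authorship ..1.2.
After op 8 (move_right): buffer="ygyayi" (len 6), cursors c1@4 c2@6, authorship ..1.2.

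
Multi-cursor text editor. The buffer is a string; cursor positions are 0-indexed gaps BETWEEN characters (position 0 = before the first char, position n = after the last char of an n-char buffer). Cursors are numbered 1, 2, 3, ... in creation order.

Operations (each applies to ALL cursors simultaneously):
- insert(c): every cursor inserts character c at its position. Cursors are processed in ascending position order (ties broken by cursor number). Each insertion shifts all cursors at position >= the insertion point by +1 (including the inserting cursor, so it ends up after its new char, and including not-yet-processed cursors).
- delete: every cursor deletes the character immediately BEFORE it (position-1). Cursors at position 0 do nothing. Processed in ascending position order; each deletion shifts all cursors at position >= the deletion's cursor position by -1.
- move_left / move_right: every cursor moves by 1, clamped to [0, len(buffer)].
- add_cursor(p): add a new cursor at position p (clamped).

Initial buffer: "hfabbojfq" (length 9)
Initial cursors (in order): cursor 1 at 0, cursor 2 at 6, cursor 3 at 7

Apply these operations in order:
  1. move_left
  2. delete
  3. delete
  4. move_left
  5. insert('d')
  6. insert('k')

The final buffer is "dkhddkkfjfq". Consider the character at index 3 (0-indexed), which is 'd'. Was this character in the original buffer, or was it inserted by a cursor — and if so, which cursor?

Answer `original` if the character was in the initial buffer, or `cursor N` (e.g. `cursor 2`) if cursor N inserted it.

Answer: cursor 2

Derivation:
After op 1 (move_left): buffer="hfabbojfq" (len 9), cursors c1@0 c2@5 c3@6, authorship .........
After op 2 (delete): buffer="hfabjfq" (len 7), cursors c1@0 c2@4 c3@4, authorship .......
After op 3 (delete): buffer="hfjfq" (len 5), cursors c1@0 c2@2 c3@2, authorship .....
After op 4 (move_left): buffer="hfjfq" (len 5), cursors c1@0 c2@1 c3@1, authorship .....
After op 5 (insert('d')): buffer="dhddfjfq" (len 8), cursors c1@1 c2@4 c3@4, authorship 1.23....
After op 6 (insert('k')): buffer="dkhddkkfjfq" (len 11), cursors c1@2 c2@7 c3@7, authorship 11.2323....
Authorship (.=original, N=cursor N): 1 1 . 2 3 2 3 . . . .
Index 3: author = 2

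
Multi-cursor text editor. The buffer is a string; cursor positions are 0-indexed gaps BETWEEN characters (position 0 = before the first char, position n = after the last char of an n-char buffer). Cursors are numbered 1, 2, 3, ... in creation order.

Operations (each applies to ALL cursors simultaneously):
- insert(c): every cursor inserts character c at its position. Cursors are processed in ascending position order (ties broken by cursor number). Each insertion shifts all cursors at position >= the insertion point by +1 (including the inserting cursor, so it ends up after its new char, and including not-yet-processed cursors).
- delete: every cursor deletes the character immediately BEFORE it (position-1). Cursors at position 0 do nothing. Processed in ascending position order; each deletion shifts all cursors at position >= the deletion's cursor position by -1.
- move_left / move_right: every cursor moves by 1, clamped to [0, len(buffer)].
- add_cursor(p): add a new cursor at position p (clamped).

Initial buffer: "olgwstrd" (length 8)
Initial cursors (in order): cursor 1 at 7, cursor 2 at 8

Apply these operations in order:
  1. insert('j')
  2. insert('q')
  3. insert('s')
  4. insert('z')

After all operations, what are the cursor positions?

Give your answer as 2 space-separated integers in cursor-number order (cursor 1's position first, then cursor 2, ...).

After op 1 (insert('j')): buffer="olgwstrjdj" (len 10), cursors c1@8 c2@10, authorship .......1.2
After op 2 (insert('q')): buffer="olgwstrjqdjq" (len 12), cursors c1@9 c2@12, authorship .......11.22
After op 3 (insert('s')): buffer="olgwstrjqsdjqs" (len 14), cursors c1@10 c2@14, authorship .......111.222
After op 4 (insert('z')): buffer="olgwstrjqszdjqsz" (len 16), cursors c1@11 c2@16, authorship .......1111.2222

Answer: 11 16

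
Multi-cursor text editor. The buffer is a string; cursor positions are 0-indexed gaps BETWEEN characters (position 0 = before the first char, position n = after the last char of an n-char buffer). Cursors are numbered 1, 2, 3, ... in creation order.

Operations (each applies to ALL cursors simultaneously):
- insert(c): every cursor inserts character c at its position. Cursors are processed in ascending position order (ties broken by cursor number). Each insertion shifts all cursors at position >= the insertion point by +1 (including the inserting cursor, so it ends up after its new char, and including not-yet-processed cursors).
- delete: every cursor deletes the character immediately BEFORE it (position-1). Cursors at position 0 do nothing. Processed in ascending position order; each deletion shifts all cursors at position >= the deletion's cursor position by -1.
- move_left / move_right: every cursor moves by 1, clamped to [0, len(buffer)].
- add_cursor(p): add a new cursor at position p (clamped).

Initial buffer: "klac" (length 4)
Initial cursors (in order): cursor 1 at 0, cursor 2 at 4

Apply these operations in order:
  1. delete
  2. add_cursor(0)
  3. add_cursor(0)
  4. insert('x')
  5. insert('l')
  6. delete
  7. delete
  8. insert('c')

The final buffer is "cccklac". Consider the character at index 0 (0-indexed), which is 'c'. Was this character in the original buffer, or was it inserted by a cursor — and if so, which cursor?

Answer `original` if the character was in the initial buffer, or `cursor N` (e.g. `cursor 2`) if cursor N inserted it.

Answer: cursor 1

Derivation:
After op 1 (delete): buffer="kla" (len 3), cursors c1@0 c2@3, authorship ...
After op 2 (add_cursor(0)): buffer="kla" (len 3), cursors c1@0 c3@0 c2@3, authorship ...
After op 3 (add_cursor(0)): buffer="kla" (len 3), cursors c1@0 c3@0 c4@0 c2@3, authorship ...
After op 4 (insert('x')): buffer="xxxklax" (len 7), cursors c1@3 c3@3 c4@3 c2@7, authorship 134...2
After op 5 (insert('l')): buffer="xxxlllklaxl" (len 11), cursors c1@6 c3@6 c4@6 c2@11, authorship 134134...22
After op 6 (delete): buffer="xxxklax" (len 7), cursors c1@3 c3@3 c4@3 c2@7, authorship 134...2
After op 7 (delete): buffer="kla" (len 3), cursors c1@0 c3@0 c4@0 c2@3, authorship ...
After op 8 (insert('c')): buffer="cccklac" (len 7), cursors c1@3 c3@3 c4@3 c2@7, authorship 134...2
Authorship (.=original, N=cursor N): 1 3 4 . . . 2
Index 0: author = 1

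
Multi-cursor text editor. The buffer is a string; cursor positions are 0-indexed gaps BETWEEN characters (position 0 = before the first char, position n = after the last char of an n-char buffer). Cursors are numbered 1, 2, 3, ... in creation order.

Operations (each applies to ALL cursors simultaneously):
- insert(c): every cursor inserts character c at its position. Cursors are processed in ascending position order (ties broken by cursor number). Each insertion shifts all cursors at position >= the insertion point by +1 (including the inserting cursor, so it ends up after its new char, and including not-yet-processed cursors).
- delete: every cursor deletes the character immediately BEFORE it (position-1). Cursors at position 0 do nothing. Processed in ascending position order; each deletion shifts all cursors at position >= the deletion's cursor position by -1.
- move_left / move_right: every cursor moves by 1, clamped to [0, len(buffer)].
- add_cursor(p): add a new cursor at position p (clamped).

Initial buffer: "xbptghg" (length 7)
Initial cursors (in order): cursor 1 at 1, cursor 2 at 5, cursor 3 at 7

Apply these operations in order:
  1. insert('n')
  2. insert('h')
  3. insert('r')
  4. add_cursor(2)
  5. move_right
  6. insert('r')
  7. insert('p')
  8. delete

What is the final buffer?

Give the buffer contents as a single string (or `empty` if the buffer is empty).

After op 1 (insert('n')): buffer="xnbptgnhgn" (len 10), cursors c1@2 c2@7 c3@10, authorship .1....2..3
After op 2 (insert('h')): buffer="xnhbptgnhhgnh" (len 13), cursors c1@3 c2@9 c3@13, authorship .11....22..33
After op 3 (insert('r')): buffer="xnhrbptgnhrhgnhr" (len 16), cursors c1@4 c2@11 c3@16, authorship .111....222..333
After op 4 (add_cursor(2)): buffer="xnhrbptgnhrhgnhr" (len 16), cursors c4@2 c1@4 c2@11 c3@16, authorship .111....222..333
After op 5 (move_right): buffer="xnhrbptgnhrhgnhr" (len 16), cursors c4@3 c1@5 c2@12 c3@16, authorship .111....222..333
After op 6 (insert('r')): buffer="xnhrrbrptgnhrhrgnhrr" (len 20), cursors c4@4 c1@7 c2@15 c3@20, authorship .1141.1...222.2.3333
After op 7 (insert('p')): buffer="xnhrprbrpptgnhrhrpgnhrrp" (len 24), cursors c4@5 c1@9 c2@18 c3@24, authorship .11441.11...222.22.33333
After op 8 (delete): buffer="xnhrrbrptgnhrhrgnhrr" (len 20), cursors c4@4 c1@7 c2@15 c3@20, authorship .1141.1...222.2.3333

Answer: xnhrrbrptgnhrhrgnhrr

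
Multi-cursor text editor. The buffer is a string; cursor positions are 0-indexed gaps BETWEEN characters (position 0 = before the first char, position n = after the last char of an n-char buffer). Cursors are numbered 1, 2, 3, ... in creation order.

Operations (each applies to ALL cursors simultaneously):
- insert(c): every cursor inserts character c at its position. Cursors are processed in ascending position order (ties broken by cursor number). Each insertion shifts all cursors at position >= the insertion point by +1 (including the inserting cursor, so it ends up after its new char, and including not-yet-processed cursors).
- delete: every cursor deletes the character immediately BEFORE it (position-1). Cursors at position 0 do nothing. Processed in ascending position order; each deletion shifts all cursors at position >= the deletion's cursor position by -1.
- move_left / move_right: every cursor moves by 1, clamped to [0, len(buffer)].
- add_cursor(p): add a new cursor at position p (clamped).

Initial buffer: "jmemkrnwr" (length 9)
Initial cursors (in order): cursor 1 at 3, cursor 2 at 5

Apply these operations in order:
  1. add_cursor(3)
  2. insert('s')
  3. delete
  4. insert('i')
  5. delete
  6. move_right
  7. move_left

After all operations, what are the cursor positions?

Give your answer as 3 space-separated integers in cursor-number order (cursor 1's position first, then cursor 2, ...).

Answer: 3 5 3

Derivation:
After op 1 (add_cursor(3)): buffer="jmemkrnwr" (len 9), cursors c1@3 c3@3 c2@5, authorship .........
After op 2 (insert('s')): buffer="jmessmksrnwr" (len 12), cursors c1@5 c3@5 c2@8, authorship ...13..2....
After op 3 (delete): buffer="jmemkrnwr" (len 9), cursors c1@3 c3@3 c2@5, authorship .........
After op 4 (insert('i')): buffer="jmeiimkirnwr" (len 12), cursors c1@5 c3@5 c2@8, authorship ...13..2....
After op 5 (delete): buffer="jmemkrnwr" (len 9), cursors c1@3 c3@3 c2@5, authorship .........
After op 6 (move_right): buffer="jmemkrnwr" (len 9), cursors c1@4 c3@4 c2@6, authorship .........
After op 7 (move_left): buffer="jmemkrnwr" (len 9), cursors c1@3 c3@3 c2@5, authorship .........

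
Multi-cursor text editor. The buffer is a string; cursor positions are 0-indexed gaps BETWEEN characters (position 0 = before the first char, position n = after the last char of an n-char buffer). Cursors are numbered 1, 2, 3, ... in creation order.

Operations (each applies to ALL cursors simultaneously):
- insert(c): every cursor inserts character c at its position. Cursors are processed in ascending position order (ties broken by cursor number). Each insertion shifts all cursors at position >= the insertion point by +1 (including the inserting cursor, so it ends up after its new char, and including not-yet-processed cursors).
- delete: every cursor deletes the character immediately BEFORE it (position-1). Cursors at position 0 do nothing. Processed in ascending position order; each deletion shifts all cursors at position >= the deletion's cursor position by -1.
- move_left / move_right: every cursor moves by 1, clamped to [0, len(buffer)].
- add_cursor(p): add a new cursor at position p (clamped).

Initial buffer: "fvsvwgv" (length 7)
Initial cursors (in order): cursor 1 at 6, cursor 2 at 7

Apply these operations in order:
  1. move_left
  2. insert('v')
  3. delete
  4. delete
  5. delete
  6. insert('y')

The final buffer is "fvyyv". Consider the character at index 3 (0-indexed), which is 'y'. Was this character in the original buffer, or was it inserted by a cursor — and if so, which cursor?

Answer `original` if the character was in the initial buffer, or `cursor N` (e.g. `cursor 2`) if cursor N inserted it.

After op 1 (move_left): buffer="fvsvwgv" (len 7), cursors c1@5 c2@6, authorship .......
After op 2 (insert('v')): buffer="fvsvwvgvv" (len 9), cursors c1@6 c2@8, authorship .....1.2.
After op 3 (delete): buffer="fvsvwgv" (len 7), cursors c1@5 c2@6, authorship .......
After op 4 (delete): buffer="fvsvv" (len 5), cursors c1@4 c2@4, authorship .....
After op 5 (delete): buffer="fvv" (len 3), cursors c1@2 c2@2, authorship ...
After op 6 (insert('y')): buffer="fvyyv" (len 5), cursors c1@4 c2@4, authorship ..12.
Authorship (.=original, N=cursor N): . . 1 2 .
Index 3: author = 2

Answer: cursor 2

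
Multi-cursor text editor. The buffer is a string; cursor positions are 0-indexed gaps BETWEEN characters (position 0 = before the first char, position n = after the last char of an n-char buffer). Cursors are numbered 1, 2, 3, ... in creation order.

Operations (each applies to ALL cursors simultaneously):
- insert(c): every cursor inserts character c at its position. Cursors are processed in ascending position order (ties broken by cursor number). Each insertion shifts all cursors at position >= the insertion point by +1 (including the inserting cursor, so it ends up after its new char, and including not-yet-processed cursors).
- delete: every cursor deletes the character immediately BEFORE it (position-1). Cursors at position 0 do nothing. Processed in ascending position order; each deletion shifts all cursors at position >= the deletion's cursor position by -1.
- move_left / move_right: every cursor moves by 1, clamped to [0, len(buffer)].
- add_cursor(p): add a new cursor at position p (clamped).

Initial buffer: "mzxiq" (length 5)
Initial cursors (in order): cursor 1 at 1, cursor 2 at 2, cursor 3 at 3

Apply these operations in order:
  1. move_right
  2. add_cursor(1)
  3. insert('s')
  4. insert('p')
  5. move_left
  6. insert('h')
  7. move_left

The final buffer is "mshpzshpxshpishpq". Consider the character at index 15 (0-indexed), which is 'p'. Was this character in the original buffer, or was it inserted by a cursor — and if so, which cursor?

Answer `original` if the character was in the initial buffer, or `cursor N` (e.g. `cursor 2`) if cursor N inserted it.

Answer: cursor 3

Derivation:
After op 1 (move_right): buffer="mzxiq" (len 5), cursors c1@2 c2@3 c3@4, authorship .....
After op 2 (add_cursor(1)): buffer="mzxiq" (len 5), cursors c4@1 c1@2 c2@3 c3@4, authorship .....
After op 3 (insert('s')): buffer="mszsxsisq" (len 9), cursors c4@2 c1@4 c2@6 c3@8, authorship .4.1.2.3.
After op 4 (insert('p')): buffer="mspzspxspispq" (len 13), cursors c4@3 c1@6 c2@9 c3@12, authorship .44.11.22.33.
After op 5 (move_left): buffer="mspzspxspispq" (len 13), cursors c4@2 c1@5 c2@8 c3@11, authorship .44.11.22.33.
After op 6 (insert('h')): buffer="mshpzshpxshpishpq" (len 17), cursors c4@3 c1@7 c2@11 c3@15, authorship .444.111.222.333.
After op 7 (move_left): buffer="mshpzshpxshpishpq" (len 17), cursors c4@2 c1@6 c2@10 c3@14, authorship .444.111.222.333.
Authorship (.=original, N=cursor N): . 4 4 4 . 1 1 1 . 2 2 2 . 3 3 3 .
Index 15: author = 3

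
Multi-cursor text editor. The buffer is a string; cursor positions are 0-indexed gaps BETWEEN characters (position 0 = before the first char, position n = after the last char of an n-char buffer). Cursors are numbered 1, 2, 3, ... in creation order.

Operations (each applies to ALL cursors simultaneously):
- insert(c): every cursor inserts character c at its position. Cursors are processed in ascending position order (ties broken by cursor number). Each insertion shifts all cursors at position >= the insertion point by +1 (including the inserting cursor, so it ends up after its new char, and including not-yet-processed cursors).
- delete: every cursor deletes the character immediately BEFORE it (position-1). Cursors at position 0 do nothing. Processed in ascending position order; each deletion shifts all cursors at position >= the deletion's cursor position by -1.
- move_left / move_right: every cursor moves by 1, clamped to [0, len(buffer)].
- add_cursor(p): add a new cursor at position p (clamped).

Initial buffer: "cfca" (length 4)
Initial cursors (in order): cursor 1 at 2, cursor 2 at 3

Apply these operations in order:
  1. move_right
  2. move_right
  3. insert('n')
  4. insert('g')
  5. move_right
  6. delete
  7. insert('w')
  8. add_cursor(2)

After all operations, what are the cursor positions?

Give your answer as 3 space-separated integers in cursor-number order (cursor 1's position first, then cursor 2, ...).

After op 1 (move_right): buffer="cfca" (len 4), cursors c1@3 c2@4, authorship ....
After op 2 (move_right): buffer="cfca" (len 4), cursors c1@4 c2@4, authorship ....
After op 3 (insert('n')): buffer="cfcann" (len 6), cursors c1@6 c2@6, authorship ....12
After op 4 (insert('g')): buffer="cfcanngg" (len 8), cursors c1@8 c2@8, authorship ....1212
After op 5 (move_right): buffer="cfcanngg" (len 8), cursors c1@8 c2@8, authorship ....1212
After op 6 (delete): buffer="cfcann" (len 6), cursors c1@6 c2@6, authorship ....12
After op 7 (insert('w')): buffer="cfcannww" (len 8), cursors c1@8 c2@8, authorship ....1212
After op 8 (add_cursor(2)): buffer="cfcannww" (len 8), cursors c3@2 c1@8 c2@8, authorship ....1212

Answer: 8 8 2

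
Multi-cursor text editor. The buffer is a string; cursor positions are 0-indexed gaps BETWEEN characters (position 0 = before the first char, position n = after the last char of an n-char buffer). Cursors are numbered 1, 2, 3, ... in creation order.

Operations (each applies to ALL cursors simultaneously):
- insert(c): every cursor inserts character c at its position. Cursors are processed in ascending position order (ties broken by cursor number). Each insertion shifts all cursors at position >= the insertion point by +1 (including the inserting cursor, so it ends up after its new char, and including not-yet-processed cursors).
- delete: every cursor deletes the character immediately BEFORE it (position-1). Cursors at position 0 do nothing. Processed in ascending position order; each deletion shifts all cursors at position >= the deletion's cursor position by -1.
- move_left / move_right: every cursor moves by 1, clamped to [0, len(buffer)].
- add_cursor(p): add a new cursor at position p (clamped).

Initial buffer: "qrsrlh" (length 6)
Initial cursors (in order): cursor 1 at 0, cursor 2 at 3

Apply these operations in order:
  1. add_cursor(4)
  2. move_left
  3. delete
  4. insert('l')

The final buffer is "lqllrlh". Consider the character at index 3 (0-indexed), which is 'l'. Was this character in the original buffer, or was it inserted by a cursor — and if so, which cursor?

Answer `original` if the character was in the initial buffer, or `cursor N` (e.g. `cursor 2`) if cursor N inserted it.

Answer: cursor 3

Derivation:
After op 1 (add_cursor(4)): buffer="qrsrlh" (len 6), cursors c1@0 c2@3 c3@4, authorship ......
After op 2 (move_left): buffer="qrsrlh" (len 6), cursors c1@0 c2@2 c3@3, authorship ......
After op 3 (delete): buffer="qrlh" (len 4), cursors c1@0 c2@1 c3@1, authorship ....
After op 4 (insert('l')): buffer="lqllrlh" (len 7), cursors c1@1 c2@4 c3@4, authorship 1.23...
Authorship (.=original, N=cursor N): 1 . 2 3 . . .
Index 3: author = 3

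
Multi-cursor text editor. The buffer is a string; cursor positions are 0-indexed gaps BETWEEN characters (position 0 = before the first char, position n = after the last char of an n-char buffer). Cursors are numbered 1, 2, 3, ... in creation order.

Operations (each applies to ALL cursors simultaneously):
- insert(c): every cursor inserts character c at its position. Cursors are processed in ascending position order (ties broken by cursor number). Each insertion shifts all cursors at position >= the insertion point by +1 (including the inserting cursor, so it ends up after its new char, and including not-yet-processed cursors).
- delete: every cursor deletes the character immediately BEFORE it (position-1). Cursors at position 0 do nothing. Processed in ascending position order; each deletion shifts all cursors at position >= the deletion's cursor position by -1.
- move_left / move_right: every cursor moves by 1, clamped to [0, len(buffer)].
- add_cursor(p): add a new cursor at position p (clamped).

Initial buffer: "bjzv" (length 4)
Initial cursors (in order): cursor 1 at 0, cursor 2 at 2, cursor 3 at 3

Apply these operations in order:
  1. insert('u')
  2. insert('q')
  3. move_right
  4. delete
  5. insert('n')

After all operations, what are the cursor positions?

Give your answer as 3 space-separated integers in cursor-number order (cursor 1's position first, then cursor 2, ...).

Answer: 3 7 10

Derivation:
After op 1 (insert('u')): buffer="ubjuzuv" (len 7), cursors c1@1 c2@4 c3@6, authorship 1..2.3.
After op 2 (insert('q')): buffer="uqbjuqzuqv" (len 10), cursors c1@2 c2@6 c3@9, authorship 11..22.33.
After op 3 (move_right): buffer="uqbjuqzuqv" (len 10), cursors c1@3 c2@7 c3@10, authorship 11..22.33.
After op 4 (delete): buffer="uqjuquq" (len 7), cursors c1@2 c2@5 c3@7, authorship 11.2233
After op 5 (insert('n')): buffer="uqnjuqnuqn" (len 10), cursors c1@3 c2@7 c3@10, authorship 111.222333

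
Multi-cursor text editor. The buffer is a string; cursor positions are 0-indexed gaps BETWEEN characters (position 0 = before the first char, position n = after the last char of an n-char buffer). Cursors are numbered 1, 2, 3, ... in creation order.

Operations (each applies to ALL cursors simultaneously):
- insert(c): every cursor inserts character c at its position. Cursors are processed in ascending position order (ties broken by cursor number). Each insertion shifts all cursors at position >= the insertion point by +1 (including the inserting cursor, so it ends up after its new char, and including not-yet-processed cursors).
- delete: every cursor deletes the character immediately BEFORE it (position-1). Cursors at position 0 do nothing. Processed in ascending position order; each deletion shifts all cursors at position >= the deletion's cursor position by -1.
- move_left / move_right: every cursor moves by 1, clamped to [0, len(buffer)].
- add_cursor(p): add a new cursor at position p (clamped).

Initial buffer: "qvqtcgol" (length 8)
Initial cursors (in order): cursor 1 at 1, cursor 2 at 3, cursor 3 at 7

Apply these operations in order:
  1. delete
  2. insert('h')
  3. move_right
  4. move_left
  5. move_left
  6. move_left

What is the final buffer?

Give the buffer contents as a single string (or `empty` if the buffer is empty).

After op 1 (delete): buffer="vtcgl" (len 5), cursors c1@0 c2@1 c3@4, authorship .....
After op 2 (insert('h')): buffer="hvhtcghl" (len 8), cursors c1@1 c2@3 c3@7, authorship 1.2...3.
After op 3 (move_right): buffer="hvhtcghl" (len 8), cursors c1@2 c2@4 c3@8, authorship 1.2...3.
After op 4 (move_left): buffer="hvhtcghl" (len 8), cursors c1@1 c2@3 c3@7, authorship 1.2...3.
After op 5 (move_left): buffer="hvhtcghl" (len 8), cursors c1@0 c2@2 c3@6, authorship 1.2...3.
After op 6 (move_left): buffer="hvhtcghl" (len 8), cursors c1@0 c2@1 c3@5, authorship 1.2...3.

Answer: hvhtcghl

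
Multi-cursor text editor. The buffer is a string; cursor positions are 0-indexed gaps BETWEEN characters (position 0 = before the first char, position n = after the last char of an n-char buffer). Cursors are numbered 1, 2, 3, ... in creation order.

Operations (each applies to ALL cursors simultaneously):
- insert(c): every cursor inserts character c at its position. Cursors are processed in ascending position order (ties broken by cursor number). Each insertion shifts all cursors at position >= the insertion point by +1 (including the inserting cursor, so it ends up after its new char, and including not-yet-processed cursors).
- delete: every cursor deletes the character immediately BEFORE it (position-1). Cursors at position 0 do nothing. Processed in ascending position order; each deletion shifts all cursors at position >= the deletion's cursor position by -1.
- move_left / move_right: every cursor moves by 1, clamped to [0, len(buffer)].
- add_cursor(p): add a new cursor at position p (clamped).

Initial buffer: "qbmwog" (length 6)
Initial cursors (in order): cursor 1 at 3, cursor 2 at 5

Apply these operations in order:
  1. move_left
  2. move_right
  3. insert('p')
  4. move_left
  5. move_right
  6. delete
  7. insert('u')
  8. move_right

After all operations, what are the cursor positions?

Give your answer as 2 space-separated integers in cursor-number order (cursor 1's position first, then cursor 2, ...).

Answer: 5 8

Derivation:
After op 1 (move_left): buffer="qbmwog" (len 6), cursors c1@2 c2@4, authorship ......
After op 2 (move_right): buffer="qbmwog" (len 6), cursors c1@3 c2@5, authorship ......
After op 3 (insert('p')): buffer="qbmpwopg" (len 8), cursors c1@4 c2@7, authorship ...1..2.
After op 4 (move_left): buffer="qbmpwopg" (len 8), cursors c1@3 c2@6, authorship ...1..2.
After op 5 (move_right): buffer="qbmpwopg" (len 8), cursors c1@4 c2@7, authorship ...1..2.
After op 6 (delete): buffer="qbmwog" (len 6), cursors c1@3 c2@5, authorship ......
After op 7 (insert('u')): buffer="qbmuwoug" (len 8), cursors c1@4 c2@7, authorship ...1..2.
After op 8 (move_right): buffer="qbmuwoug" (len 8), cursors c1@5 c2@8, authorship ...1..2.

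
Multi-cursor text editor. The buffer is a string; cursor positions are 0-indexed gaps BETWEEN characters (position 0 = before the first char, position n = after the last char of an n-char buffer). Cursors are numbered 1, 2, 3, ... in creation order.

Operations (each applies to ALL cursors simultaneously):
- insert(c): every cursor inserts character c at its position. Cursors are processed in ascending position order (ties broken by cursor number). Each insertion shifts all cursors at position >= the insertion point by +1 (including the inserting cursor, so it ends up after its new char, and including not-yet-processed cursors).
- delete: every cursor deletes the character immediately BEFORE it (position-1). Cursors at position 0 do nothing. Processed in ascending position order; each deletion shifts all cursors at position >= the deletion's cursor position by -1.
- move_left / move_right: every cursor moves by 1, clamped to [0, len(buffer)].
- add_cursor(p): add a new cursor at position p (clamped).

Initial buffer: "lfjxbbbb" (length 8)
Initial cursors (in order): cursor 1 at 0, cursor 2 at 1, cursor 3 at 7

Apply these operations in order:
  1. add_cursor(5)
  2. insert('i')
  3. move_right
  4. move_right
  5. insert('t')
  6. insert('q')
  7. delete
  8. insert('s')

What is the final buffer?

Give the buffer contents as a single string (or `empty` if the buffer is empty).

Answer: ilitsfjtsxbibbtsibts

Derivation:
After op 1 (add_cursor(5)): buffer="lfjxbbbb" (len 8), cursors c1@0 c2@1 c4@5 c3@7, authorship ........
After op 2 (insert('i')): buffer="ilifjxbibbib" (len 12), cursors c1@1 c2@3 c4@8 c3@11, authorship 1.2....4..3.
After op 3 (move_right): buffer="ilifjxbibbib" (len 12), cursors c1@2 c2@4 c4@9 c3@12, authorship 1.2....4..3.
After op 4 (move_right): buffer="ilifjxbibbib" (len 12), cursors c1@3 c2@5 c4@10 c3@12, authorship 1.2....4..3.
After op 5 (insert('t')): buffer="ilitfjtxbibbtibt" (len 16), cursors c1@4 c2@7 c4@13 c3@16, authorship 1.21..2..4..43.3
After op 6 (insert('q')): buffer="ilitqfjtqxbibbtqibtq" (len 20), cursors c1@5 c2@9 c4@16 c3@20, authorship 1.211..22..4..443.33
After op 7 (delete): buffer="ilitfjtxbibbtibt" (len 16), cursors c1@4 c2@7 c4@13 c3@16, authorship 1.21..2..4..43.3
After op 8 (insert('s')): buffer="ilitsfjtsxbibbtsibts" (len 20), cursors c1@5 c2@9 c4@16 c3@20, authorship 1.211..22..4..443.33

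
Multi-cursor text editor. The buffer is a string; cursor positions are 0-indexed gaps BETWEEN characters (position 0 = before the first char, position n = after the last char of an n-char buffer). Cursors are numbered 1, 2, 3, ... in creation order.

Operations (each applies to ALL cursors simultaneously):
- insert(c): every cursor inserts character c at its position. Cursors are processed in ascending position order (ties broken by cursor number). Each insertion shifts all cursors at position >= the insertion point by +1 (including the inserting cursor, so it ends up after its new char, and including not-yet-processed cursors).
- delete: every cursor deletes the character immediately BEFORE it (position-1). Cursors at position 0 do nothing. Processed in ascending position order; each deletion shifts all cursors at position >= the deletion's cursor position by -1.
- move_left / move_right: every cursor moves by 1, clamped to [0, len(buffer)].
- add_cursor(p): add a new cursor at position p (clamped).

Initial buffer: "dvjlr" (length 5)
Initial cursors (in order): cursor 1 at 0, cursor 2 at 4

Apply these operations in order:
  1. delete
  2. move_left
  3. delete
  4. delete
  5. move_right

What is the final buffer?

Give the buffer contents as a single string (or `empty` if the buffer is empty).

After op 1 (delete): buffer="dvjr" (len 4), cursors c1@0 c2@3, authorship ....
After op 2 (move_left): buffer="dvjr" (len 4), cursors c1@0 c2@2, authorship ....
After op 3 (delete): buffer="djr" (len 3), cursors c1@0 c2@1, authorship ...
After op 4 (delete): buffer="jr" (len 2), cursors c1@0 c2@0, authorship ..
After op 5 (move_right): buffer="jr" (len 2), cursors c1@1 c2@1, authorship ..

Answer: jr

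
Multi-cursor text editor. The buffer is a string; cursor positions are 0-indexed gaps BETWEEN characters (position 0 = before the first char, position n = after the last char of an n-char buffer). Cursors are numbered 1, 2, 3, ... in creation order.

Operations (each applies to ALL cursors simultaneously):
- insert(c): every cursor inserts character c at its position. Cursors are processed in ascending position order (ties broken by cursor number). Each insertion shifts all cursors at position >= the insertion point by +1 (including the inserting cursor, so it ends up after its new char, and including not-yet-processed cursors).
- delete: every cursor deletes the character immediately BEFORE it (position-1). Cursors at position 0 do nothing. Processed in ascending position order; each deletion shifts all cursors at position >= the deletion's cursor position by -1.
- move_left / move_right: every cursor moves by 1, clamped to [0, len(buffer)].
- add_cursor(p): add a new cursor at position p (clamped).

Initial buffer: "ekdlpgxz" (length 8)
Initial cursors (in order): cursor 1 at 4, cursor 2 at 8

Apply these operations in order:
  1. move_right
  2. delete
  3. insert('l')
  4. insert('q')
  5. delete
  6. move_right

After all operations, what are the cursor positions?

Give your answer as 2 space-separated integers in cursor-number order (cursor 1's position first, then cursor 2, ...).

After op 1 (move_right): buffer="ekdlpgxz" (len 8), cursors c1@5 c2@8, authorship ........
After op 2 (delete): buffer="ekdlgx" (len 6), cursors c1@4 c2@6, authorship ......
After op 3 (insert('l')): buffer="ekdllgxl" (len 8), cursors c1@5 c2@8, authorship ....1..2
After op 4 (insert('q')): buffer="ekdllqgxlq" (len 10), cursors c1@6 c2@10, authorship ....11..22
After op 5 (delete): buffer="ekdllgxl" (len 8), cursors c1@5 c2@8, authorship ....1..2
After op 6 (move_right): buffer="ekdllgxl" (len 8), cursors c1@6 c2@8, authorship ....1..2

Answer: 6 8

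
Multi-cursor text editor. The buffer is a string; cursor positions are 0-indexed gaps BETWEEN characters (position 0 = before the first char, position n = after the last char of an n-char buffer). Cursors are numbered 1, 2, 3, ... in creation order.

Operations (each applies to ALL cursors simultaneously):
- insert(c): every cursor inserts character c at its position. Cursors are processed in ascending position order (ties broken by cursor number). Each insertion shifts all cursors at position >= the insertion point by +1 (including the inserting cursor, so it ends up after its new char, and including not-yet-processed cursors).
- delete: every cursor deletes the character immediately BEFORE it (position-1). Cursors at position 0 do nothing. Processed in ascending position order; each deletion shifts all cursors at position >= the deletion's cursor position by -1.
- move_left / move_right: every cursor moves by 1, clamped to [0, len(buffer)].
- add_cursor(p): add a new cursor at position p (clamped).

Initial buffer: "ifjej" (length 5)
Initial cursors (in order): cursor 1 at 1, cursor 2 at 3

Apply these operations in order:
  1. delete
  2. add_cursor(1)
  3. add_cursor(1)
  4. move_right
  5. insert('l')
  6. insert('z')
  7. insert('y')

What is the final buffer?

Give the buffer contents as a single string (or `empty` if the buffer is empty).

Answer: flzyelllzzzyyyj

Derivation:
After op 1 (delete): buffer="fej" (len 3), cursors c1@0 c2@1, authorship ...
After op 2 (add_cursor(1)): buffer="fej" (len 3), cursors c1@0 c2@1 c3@1, authorship ...
After op 3 (add_cursor(1)): buffer="fej" (len 3), cursors c1@0 c2@1 c3@1 c4@1, authorship ...
After op 4 (move_right): buffer="fej" (len 3), cursors c1@1 c2@2 c3@2 c4@2, authorship ...
After op 5 (insert('l')): buffer="flelllj" (len 7), cursors c1@2 c2@6 c3@6 c4@6, authorship .1.234.
After op 6 (insert('z')): buffer="flzelllzzzj" (len 11), cursors c1@3 c2@10 c3@10 c4@10, authorship .11.234234.
After op 7 (insert('y')): buffer="flzyelllzzzyyyj" (len 15), cursors c1@4 c2@14 c3@14 c4@14, authorship .111.234234234.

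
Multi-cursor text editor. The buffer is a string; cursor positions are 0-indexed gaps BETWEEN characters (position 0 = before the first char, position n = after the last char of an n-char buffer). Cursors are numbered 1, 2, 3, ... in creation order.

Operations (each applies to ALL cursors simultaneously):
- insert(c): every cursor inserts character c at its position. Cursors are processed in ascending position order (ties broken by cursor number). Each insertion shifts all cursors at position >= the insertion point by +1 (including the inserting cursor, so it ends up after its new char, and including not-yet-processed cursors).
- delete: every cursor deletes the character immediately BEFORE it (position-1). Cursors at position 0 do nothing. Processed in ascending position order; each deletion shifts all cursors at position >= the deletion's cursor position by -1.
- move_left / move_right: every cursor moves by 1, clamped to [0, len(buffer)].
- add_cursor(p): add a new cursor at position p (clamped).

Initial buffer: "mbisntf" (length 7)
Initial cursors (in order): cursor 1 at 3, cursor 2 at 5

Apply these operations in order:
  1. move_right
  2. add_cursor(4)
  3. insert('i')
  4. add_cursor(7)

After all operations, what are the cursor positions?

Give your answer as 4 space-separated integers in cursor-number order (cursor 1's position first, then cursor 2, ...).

Answer: 6 9 6 7

Derivation:
After op 1 (move_right): buffer="mbisntf" (len 7), cursors c1@4 c2@6, authorship .......
After op 2 (add_cursor(4)): buffer="mbisntf" (len 7), cursors c1@4 c3@4 c2@6, authorship .......
After op 3 (insert('i')): buffer="mbisiintif" (len 10), cursors c1@6 c3@6 c2@9, authorship ....13..2.
After op 4 (add_cursor(7)): buffer="mbisiintif" (len 10), cursors c1@6 c3@6 c4@7 c2@9, authorship ....13..2.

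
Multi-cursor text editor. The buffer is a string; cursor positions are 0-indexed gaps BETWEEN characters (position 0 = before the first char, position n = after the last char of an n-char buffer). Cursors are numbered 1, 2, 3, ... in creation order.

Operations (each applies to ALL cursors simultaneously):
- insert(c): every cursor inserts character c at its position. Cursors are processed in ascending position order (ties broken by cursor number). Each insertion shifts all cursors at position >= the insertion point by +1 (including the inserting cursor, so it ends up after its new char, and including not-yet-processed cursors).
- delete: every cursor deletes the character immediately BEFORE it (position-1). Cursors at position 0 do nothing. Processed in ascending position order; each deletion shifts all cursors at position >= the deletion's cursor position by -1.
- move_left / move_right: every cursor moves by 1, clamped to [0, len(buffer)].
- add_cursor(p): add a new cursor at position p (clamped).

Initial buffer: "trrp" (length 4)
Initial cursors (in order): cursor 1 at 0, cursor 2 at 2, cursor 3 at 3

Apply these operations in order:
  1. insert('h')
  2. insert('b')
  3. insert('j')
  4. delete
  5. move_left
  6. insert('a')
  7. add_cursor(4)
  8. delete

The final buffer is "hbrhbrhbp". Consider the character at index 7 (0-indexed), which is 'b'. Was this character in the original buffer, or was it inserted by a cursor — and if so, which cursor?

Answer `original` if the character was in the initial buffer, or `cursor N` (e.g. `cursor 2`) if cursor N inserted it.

Answer: cursor 3

Derivation:
After op 1 (insert('h')): buffer="htrhrhp" (len 7), cursors c1@1 c2@4 c3@6, authorship 1..2.3.
After op 2 (insert('b')): buffer="hbtrhbrhbp" (len 10), cursors c1@2 c2@6 c3@9, authorship 11..22.33.
After op 3 (insert('j')): buffer="hbjtrhbjrhbjp" (len 13), cursors c1@3 c2@8 c3@12, authorship 111..222.333.
After op 4 (delete): buffer="hbtrhbrhbp" (len 10), cursors c1@2 c2@6 c3@9, authorship 11..22.33.
After op 5 (move_left): buffer="hbtrhbrhbp" (len 10), cursors c1@1 c2@5 c3@8, authorship 11..22.33.
After op 6 (insert('a')): buffer="habtrhabrhabp" (len 13), cursors c1@2 c2@7 c3@11, authorship 111..222.333.
After op 7 (add_cursor(4)): buffer="habtrhabrhabp" (len 13), cursors c1@2 c4@4 c2@7 c3@11, authorship 111..222.333.
After op 8 (delete): buffer="hbrhbrhbp" (len 9), cursors c1@1 c4@2 c2@4 c3@7, authorship 11.22.33.
Authorship (.=original, N=cursor N): 1 1 . 2 2 . 3 3 .
Index 7: author = 3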